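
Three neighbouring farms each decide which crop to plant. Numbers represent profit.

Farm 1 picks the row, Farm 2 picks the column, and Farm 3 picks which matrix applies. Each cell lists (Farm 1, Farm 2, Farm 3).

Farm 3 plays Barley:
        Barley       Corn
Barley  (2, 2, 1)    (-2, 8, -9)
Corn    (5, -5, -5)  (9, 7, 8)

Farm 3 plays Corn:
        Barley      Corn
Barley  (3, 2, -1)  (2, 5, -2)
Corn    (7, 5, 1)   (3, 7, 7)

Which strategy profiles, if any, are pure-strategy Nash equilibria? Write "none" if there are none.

Pure NE: (Corn, Corn, Barley)

For each player, find the best response to each opponent profile; mutual best responses are the pure NE.
Farm 1 against (Barley, Barley): payoffs 2, 5 → best response Corn.
Farm 1 against (Barley, Corn): payoffs 3, 7 → best response Corn.
Farm 1 against (Corn, Barley): payoffs -2, 9 → best response Corn.
Farm 1 against (Corn, Corn): payoffs 2, 3 → best response Corn.
Farm 2 against (Barley, Barley): payoffs 2, 8 → best response Corn.
Farm 2 against (Barley, Corn): payoffs 2, 5 → best response Corn.
Farm 2 against (Corn, Barley): payoffs -5, 7 → best response Corn.
Farm 2 against (Corn, Corn): payoffs 5, 7 → best response Corn.
Farm 3 against (Barley, Barley): payoffs 1, -1 → best response Barley.
Farm 3 against (Barley, Corn): payoffs -9, -2 → best response Corn.
Farm 3 against (Corn, Barley): payoffs -5, 1 → best response Corn.
Farm 3 against (Corn, Corn): payoffs 8, 7 → best response Barley.
Mutual best responses: (Corn, Corn, Barley).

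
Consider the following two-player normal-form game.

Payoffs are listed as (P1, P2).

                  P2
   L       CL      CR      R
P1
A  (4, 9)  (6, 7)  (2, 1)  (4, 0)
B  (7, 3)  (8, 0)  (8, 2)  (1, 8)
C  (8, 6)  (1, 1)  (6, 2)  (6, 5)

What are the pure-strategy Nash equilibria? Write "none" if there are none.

The unique pure-strategy Nash equilibrium is (C, L).

(A, L): P1 can switch to B (4 → 7). Not NE.
(A, CL): P1 can switch to B (6 → 8). Not NE.
(A, CR): P1 can switch to B (2 → 8). Not NE.
(A, R): P1 can switch to C (4 → 6). Not NE.
(B, L): P1 can switch to C (7 → 8). Not NE.
(B, CL): P2 can switch to L (0 → 3). Not NE.
(B, CR): P2 can switch to L (2 → 3). Not NE.
(B, R): P1 can switch to A (1 → 4). Not NE.
(C, L): P1 gets 8, best alternative 7; P2 gets 6, best alternative 5. No profitable deviation — NE.
(The remaining 3 profiles each have a profitable deviation by the same check.)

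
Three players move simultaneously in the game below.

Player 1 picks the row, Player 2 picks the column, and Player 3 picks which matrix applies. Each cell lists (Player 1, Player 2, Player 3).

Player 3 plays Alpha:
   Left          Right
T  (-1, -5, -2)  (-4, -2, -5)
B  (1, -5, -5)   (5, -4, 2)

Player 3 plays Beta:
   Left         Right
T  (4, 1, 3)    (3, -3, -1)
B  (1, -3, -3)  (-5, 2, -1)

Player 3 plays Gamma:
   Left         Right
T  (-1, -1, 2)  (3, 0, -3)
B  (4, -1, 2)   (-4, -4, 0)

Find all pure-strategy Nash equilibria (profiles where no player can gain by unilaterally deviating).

Player 1 against (Left, Alpha): payoffs -1, 1 → best response B.
Player 1 against (Left, Beta): payoffs 4, 1 → best response T.
Player 1 against (Left, Gamma): payoffs -1, 4 → best response B.
Player 1 against (Right, Alpha): payoffs -4, 5 → best response B.
Player 1 against (Right, Beta): payoffs 3, -5 → best response T.
Player 1 against (Right, Gamma): payoffs 3, -4 → best response T.
Player 2 against (T, Alpha): payoffs -5, -2 → best response Right.
Player 2 against (T, Beta): payoffs 1, -3 → best response Left.
Player 2 against (T, Gamma): payoffs -1, 0 → best response Right.
Player 2 against (B, Alpha): payoffs -5, -4 → best response Right.
Player 2 against (B, Beta): payoffs -3, 2 → best response Right.
Player 2 against (B, Gamma): payoffs -1, -4 → best response Left.
Player 3 against (T, Left): payoffs -2, 3, 2 → best response Beta.
Player 3 against (T, Right): payoffs -5, -1, -3 → best response Beta.
Player 3 against (B, Left): payoffs -5, -3, 2 → best response Gamma.
Player 3 against (B, Right): payoffs 2, -1, 0 → best response Alpha.
Mutual best responses: (T, Left, Beta); (B, Left, Gamma); (B, Right, Alpha).

Pure-strategy Nash equilibria: (T, Left, Beta); (B, Left, Gamma); (B, Right, Alpha)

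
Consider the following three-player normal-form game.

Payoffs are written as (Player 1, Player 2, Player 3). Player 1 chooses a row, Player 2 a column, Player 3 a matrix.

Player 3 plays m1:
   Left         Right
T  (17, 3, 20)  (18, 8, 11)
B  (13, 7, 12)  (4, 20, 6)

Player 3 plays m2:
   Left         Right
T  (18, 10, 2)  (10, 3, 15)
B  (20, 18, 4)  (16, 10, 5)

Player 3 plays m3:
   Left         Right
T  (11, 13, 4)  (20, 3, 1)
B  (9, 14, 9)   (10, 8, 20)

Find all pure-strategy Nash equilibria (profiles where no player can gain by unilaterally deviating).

(T, Left, m1): Player 2 can switch to Right (3 → 8). Not NE.
(T, Left, m2): Player 1 can switch to B (18 → 20). Not NE.
(T, Left, m3): Player 3 can switch to m1 (4 → 20). Not NE.
(T, Right, m1): Player 3 can switch to m2 (11 → 15). Not NE.
(T, Right, m2): Player 1 can switch to B (10 → 16). Not NE.
(T, Right, m3): Player 2 can switch to Left (3 → 13). Not NE.
(The remaining 6 profiles each have a profitable deviation by the same check.)

There is no pure-strategy Nash equilibrium.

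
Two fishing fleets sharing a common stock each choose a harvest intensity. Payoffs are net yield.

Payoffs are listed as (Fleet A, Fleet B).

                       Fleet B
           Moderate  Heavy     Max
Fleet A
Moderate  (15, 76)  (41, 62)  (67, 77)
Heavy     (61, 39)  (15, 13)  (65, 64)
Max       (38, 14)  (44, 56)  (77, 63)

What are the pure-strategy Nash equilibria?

Pure NE: (Max, Max)

(Moderate, Moderate): Fleet A can switch to Heavy (15 → 61). Not NE.
(Moderate, Heavy): Fleet A can switch to Max (41 → 44). Not NE.
(Moderate, Max): Fleet A can switch to Max (67 → 77). Not NE.
(Heavy, Moderate): Fleet B can switch to Max (39 → 64). Not NE.
(Heavy, Heavy): Fleet A can switch to Moderate (15 → 41). Not NE.
(Heavy, Max): Fleet A can switch to Moderate (65 → 67). Not NE.
(Max, Moderate): Fleet A can switch to Heavy (38 → 61). Not NE.
(Max, Heavy): Fleet B can switch to Max (56 → 63). Not NE.
(Max, Max): Fleet A gets 77, best alternative 67; Fleet B gets 63, best alternative 56. No profitable deviation — NE.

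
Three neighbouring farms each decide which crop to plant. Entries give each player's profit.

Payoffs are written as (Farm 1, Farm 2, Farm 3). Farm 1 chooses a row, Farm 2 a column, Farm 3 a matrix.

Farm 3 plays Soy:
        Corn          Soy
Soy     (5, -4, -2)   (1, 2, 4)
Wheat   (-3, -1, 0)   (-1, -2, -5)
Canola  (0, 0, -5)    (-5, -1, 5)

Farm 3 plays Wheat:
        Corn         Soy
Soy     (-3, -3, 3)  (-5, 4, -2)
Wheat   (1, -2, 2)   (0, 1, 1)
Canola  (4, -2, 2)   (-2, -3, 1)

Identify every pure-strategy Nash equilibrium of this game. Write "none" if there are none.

Mark each player's best response to every combination of opponents' strategies; a profile where every player is best-responding is a pure Nash equilibrium.
Farm 1 against (Corn, Soy): payoffs 5, -3, 0 → best response Soy.
Farm 1 against (Corn, Wheat): payoffs -3, 1, 4 → best response Canola.
Farm 1 against (Soy, Soy): payoffs 1, -1, -5 → best response Soy.
Farm 1 against (Soy, Wheat): payoffs -5, 0, -2 → best response Wheat.
Farm 2 against (Soy, Soy): payoffs -4, 2 → best response Soy.
Farm 2 against (Soy, Wheat): payoffs -3, 4 → best response Soy.
Farm 2 against (Wheat, Soy): payoffs -1, -2 → best response Corn.
Farm 2 against (Wheat, Wheat): payoffs -2, 1 → best response Soy.
Farm 2 against (Canola, Soy): payoffs 0, -1 → best response Corn.
Farm 2 against (Canola, Wheat): payoffs -2, -3 → best response Corn.
Farm 3 against (Soy, Corn): payoffs -2, 3 → best response Wheat.
Farm 3 against (Soy, Soy): payoffs 4, -2 → best response Soy.
Farm 3 against (Wheat, Corn): payoffs 0, 2 → best response Wheat.
Farm 3 against (Wheat, Soy): payoffs -5, 1 → best response Wheat.
Farm 3 against (Canola, Corn): payoffs -5, 2 → best response Wheat.
Farm 3 against (Canola, Soy): payoffs 5, 1 → best response Soy.
Mutual best responses: (Soy, Soy, Soy); (Wheat, Soy, Wheat); (Canola, Corn, Wheat).

The pure Nash equilibria are (Soy, Soy, Soy), (Wheat, Soy, Wheat), (Canola, Corn, Wheat).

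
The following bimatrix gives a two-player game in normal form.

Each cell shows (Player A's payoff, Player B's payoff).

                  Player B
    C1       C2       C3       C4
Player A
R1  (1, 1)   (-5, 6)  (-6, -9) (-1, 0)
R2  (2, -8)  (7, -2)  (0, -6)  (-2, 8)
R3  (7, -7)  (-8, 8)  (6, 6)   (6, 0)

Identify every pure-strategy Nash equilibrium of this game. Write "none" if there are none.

This game has no pure Nash equilibrium.

Check each profile: it is a Nash equilibrium iff no player can strictly gain by switching unilaterally.
(R1, C1): Player A can switch to R2 (1 → 2). Not NE.
(R1, C2): Player A can switch to R2 (-5 → 7). Not NE.
(R1, C3): Player A can switch to R2 (-6 → 0). Not NE.
(R1, C4): Player A can switch to R3 (-1 → 6). Not NE.
(R2, C1): Player A can switch to R3 (2 → 7). Not NE.
(R2, C2): Player B can switch to C4 (-2 → 8). Not NE.
(R2, C3): Player A can switch to R3 (0 → 6). Not NE.
(R2, C4): Player A can switch to R1 (-2 → -1). Not NE.
(R3, C1): Player B can switch to C2 (-7 → 8). Not NE.
(R3, C2): Player A can switch to R1 (-8 → -5). Not NE.
(The remaining 2 profiles each have a profitable deviation by the same check.)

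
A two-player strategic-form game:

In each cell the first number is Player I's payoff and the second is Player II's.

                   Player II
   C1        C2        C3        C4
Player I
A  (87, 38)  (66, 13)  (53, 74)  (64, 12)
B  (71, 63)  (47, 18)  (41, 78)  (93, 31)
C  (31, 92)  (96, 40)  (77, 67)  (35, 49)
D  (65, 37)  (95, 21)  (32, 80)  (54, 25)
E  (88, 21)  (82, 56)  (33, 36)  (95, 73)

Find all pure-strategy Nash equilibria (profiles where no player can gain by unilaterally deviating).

Player I against C1: payoffs 87, 71, 31, 65, 88 → best response E.
Player I against C2: payoffs 66, 47, 96, 95, 82 → best response C.
Player I against C3: payoffs 53, 41, 77, 32, 33 → best response C.
Player I against C4: payoffs 64, 93, 35, 54, 95 → best response E.
Player II against A: payoffs 38, 13, 74, 12 → best response C3.
Player II against B: payoffs 63, 18, 78, 31 → best response C3.
Player II against C: payoffs 92, 40, 67, 49 → best response C1.
Player II against D: payoffs 37, 21, 80, 25 → best response C3.
Player II against E: payoffs 21, 56, 36, 73 → best response C4.
Mutual best responses: (E, C4).

The unique pure-strategy Nash equilibrium is (E, C4).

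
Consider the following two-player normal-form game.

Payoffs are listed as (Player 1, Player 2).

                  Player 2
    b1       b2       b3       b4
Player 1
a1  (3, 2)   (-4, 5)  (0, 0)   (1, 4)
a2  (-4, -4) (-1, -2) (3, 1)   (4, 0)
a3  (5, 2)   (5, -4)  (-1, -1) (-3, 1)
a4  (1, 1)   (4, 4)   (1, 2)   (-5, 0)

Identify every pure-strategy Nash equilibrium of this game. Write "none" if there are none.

Pure-strategy Nash equilibria: (a2, b3); (a3, b1)

(a1, b1): Player 1 can switch to a3 (3 → 5). Not NE.
(a1, b2): Player 1 can switch to a2 (-4 → -1). Not NE.
(a1, b3): Player 1 can switch to a2 (0 → 3). Not NE.
(a1, b4): Player 1 can switch to a2 (1 → 4). Not NE.
(a2, b1): Player 1 can switch to a1 (-4 → 3). Not NE.
(a2, b2): Player 1 can switch to a3 (-1 → 5). Not NE.
(a2, b3): Player 1 gets 3, best alternative 1; Player 2 gets 1, best alternative 0. No profitable deviation — NE.
(a3, b1): Player 1 gets 5, best alternative 3; Player 2 gets 2, best alternative 1. No profitable deviation — NE.
(The remaining 8 profiles each have a profitable deviation by the same check.)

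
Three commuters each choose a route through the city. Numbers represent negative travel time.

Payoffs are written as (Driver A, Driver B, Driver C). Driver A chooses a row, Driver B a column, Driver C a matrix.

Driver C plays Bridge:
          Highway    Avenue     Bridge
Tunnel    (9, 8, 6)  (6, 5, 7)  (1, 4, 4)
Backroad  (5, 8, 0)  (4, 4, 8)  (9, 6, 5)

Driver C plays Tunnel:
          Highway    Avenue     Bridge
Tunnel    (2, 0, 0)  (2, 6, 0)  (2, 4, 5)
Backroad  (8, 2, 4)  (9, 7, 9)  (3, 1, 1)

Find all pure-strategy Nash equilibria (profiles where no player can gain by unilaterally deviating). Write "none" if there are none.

The pure Nash equilibria are (Tunnel, Highway, Bridge); (Backroad, Avenue, Tunnel).

For each strategy profile, look for a profitable unilateral deviation.
(Tunnel, Highway, Bridge): Driver A gets 9, best alternative 5; Driver B gets 8, best alternative 5; Driver C gets 6, best alternative 0. No profitable deviation — NE.
(Tunnel, Highway, Tunnel): Driver A can switch to Backroad (2 → 8). Not NE.
(Tunnel, Avenue, Bridge): Driver B can switch to Highway (5 → 8). Not NE.
(Tunnel, Avenue, Tunnel): Driver A can switch to Backroad (2 → 9). Not NE.
(Tunnel, Bridge, Bridge): Driver A can switch to Backroad (1 → 9). Not NE.
(Tunnel, Bridge, Tunnel): Driver A can switch to Backroad (2 → 3). Not NE.
(Backroad, Highway, Bridge): Driver A can switch to Tunnel (5 → 9). Not NE.
(Backroad, Highway, Tunnel): Driver B can switch to Avenue (2 → 7). Not NE.
(Backroad, Avenue, Bridge): Driver A can switch to Tunnel (4 → 6). Not NE.
(Backroad, Avenue, Tunnel): Driver A gets 9, best alternative 2; Driver B gets 7, best alternative 2; Driver C gets 9, best alternative 8. No profitable deviation — NE.
(Backroad, Bridge, Bridge): Driver B can switch to Highway (6 → 8). Not NE.
(Backroad, Bridge, Tunnel): Driver B can switch to Highway (1 → 2). Not NE.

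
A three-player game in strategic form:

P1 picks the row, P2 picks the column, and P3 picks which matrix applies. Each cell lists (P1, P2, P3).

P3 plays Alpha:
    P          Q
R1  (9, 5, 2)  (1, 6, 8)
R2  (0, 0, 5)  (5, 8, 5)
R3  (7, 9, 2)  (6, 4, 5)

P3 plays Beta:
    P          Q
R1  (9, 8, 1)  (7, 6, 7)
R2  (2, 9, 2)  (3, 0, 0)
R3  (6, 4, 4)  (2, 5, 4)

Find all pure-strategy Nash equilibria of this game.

none

(R1, P, Alpha): P2 can switch to Q (5 → 6). Not NE.
(R1, P, Beta): P3 can switch to Alpha (1 → 2). Not NE.
(R1, Q, Alpha): P1 can switch to R2 (1 → 5). Not NE.
(R1, Q, Beta): P2 can switch to P (6 → 8). Not NE.
(R2, P, Alpha): P1 can switch to R1 (0 → 9). Not NE.
(R2, P, Beta): P1 can switch to R1 (2 → 9). Not NE.
(The remaining 6 profiles each have a profitable deviation by the same check.)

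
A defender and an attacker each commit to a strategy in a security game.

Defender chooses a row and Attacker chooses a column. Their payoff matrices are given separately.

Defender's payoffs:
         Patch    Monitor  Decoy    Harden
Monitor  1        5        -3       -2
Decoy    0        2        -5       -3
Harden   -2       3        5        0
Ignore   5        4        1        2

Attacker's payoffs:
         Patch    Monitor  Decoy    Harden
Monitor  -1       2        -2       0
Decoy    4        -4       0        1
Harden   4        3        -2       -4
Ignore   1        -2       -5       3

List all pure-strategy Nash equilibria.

Pure-strategy Nash equilibria: (Monitor, Monitor); (Ignore, Harden)

Defender against Patch: payoffs 1, 0, -2, 5 → best response Ignore.
Defender against Monitor: payoffs 5, 2, 3, 4 → best response Monitor.
Defender against Decoy: payoffs -3, -5, 5, 1 → best response Harden.
Defender against Harden: payoffs -2, -3, 0, 2 → best response Ignore.
Attacker against Monitor: payoffs -1, 2, -2, 0 → best response Monitor.
Attacker against Decoy: payoffs 4, -4, 0, 1 → best response Patch.
Attacker against Harden: payoffs 4, 3, -2, -4 → best response Patch.
Attacker against Ignore: payoffs 1, -2, -5, 3 → best response Harden.
Mutual best responses: (Monitor, Monitor); (Ignore, Harden).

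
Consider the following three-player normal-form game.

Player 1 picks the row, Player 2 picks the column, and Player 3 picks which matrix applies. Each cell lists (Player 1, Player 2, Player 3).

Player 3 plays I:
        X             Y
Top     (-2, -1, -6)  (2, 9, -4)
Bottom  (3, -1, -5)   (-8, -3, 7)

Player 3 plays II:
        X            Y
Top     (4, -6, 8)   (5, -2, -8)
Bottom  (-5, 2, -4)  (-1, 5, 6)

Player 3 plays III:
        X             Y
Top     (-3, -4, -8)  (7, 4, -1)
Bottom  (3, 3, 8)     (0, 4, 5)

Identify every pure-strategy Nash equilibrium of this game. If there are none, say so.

The unique pure-strategy Nash equilibrium is (Top, Y, III).

For each strategy profile, look for a profitable unilateral deviation.
(Top, X, I): Player 1 can switch to Bottom (-2 → 3). Not NE.
(Top, X, II): Player 2 can switch to Y (-6 → -2). Not NE.
(Top, X, III): Player 1 can switch to Bottom (-3 → 3). Not NE.
(Top, Y, I): Player 3 can switch to III (-4 → -1). Not NE.
(Top, Y, II): Player 3 can switch to I (-8 → -4). Not NE.
(Top, Y, III): Player 1 gets 7, best alternative 0; Player 2 gets 4, best alternative -4; Player 3 gets -1, best alternative -4. No profitable deviation — NE.
(Bottom, X, I): Player 3 can switch to II (-5 → -4). Not NE.
(Bottom, X, II): Player 1 can switch to Top (-5 → 4). Not NE.
(Bottom, X, III): Player 2 can switch to Y (3 → 4). Not NE.
(Bottom, Y, I): Player 1 can switch to Top (-8 → 2). Not NE.
(Bottom, Y, II): Player 1 can switch to Top (-1 → 5). Not NE.
(Bottom, Y, III): Player 1 can switch to Top (0 → 7). Not NE.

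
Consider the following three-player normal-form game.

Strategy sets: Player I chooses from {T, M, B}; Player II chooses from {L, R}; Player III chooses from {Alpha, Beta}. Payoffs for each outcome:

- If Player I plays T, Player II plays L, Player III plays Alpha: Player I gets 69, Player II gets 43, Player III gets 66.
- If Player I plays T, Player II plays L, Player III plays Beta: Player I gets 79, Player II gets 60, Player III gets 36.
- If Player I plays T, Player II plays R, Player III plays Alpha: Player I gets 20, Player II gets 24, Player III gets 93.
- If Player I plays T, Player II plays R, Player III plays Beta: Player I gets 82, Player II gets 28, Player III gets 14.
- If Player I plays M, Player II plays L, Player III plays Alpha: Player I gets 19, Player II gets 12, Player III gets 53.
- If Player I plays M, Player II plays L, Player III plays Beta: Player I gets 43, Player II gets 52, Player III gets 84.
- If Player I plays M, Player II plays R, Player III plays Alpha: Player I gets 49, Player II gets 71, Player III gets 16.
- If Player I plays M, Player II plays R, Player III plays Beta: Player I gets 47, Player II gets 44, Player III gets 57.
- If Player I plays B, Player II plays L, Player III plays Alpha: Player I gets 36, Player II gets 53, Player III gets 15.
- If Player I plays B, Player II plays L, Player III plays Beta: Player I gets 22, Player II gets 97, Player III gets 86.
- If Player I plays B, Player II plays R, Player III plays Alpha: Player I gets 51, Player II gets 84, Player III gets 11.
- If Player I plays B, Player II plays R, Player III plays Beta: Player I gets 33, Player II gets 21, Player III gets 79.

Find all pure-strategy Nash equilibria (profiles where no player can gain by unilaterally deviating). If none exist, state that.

Pure NE: (T, L, Alpha)

(T, L, Alpha): Player I gets 69, best alternative 36; Player II gets 43, best alternative 24; Player III gets 66, best alternative 36. No profitable deviation — NE.
(T, L, Beta): Player III can switch to Alpha (36 → 66). Not NE.
(T, R, Alpha): Player I can switch to M (20 → 49). Not NE.
(T, R, Beta): Player II can switch to L (28 → 60). Not NE.
(M, L, Alpha): Player I can switch to T (19 → 69). Not NE.
(M, L, Beta): Player I can switch to T (43 → 79). Not NE.
(M, R, Alpha): Player I can switch to B (49 → 51). Not NE.
(M, R, Beta): Player I can switch to T (47 → 82). Not NE.
(B, L, Alpha): Player I can switch to T (36 → 69). Not NE.
(The remaining 3 profiles each have a profitable deviation by the same check.)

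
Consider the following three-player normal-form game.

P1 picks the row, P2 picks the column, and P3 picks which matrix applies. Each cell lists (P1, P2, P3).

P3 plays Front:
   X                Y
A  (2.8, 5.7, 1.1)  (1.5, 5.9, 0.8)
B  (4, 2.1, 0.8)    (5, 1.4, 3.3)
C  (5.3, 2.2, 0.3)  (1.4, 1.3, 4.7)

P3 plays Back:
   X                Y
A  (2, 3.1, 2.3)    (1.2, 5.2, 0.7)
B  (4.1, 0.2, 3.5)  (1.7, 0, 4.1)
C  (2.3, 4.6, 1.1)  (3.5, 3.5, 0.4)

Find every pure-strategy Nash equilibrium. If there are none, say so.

The unique pure-strategy Nash equilibrium is (B, X, Back).

(A, X, Front): P1 can switch to B (2.8 → 4). Not NE.
(A, X, Back): P1 can switch to B (2 → 4.1). Not NE.
(A, Y, Front): P1 can switch to B (1.5 → 5). Not NE.
(A, Y, Back): P1 can switch to B (1.2 → 1.7). Not NE.
(B, X, Front): P1 can switch to C (4 → 5.3). Not NE.
(B, X, Back): P1 gets 4.1, best alternative 2.3; P2 gets 0.2, best alternative 0; P3 gets 3.5, best alternative 0.8. No profitable deviation — NE.
(B, Y, Front): P2 can switch to X (1.4 → 2.1). Not NE.
(B, Y, Back): P1 can switch to C (1.7 → 3.5). Not NE.
(C, X, Front): P3 can switch to Back (0.3 → 1.1). Not NE.
(C, X, Back): P1 can switch to B (2.3 → 4.1). Not NE.
(C, Y, Front): P1 can switch to A (1.4 → 1.5). Not NE.
(C, Y, Back): P2 can switch to X (3.5 → 4.6). Not NE.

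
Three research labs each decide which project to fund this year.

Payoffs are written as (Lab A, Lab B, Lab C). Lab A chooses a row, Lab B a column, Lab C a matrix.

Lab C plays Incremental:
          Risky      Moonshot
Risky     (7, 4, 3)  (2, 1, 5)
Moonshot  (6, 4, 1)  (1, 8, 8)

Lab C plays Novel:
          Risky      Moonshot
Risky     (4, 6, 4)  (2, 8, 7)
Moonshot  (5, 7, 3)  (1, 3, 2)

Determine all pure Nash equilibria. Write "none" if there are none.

Pure-strategy Nash equilibria: (Risky, Moonshot, Novel), (Moonshot, Risky, Novel)

Lab A against (Risky, Incremental): payoffs 7, 6 → best response Risky.
Lab A against (Risky, Novel): payoffs 4, 5 → best response Moonshot.
Lab A against (Moonshot, Incremental): payoffs 2, 1 → best response Risky.
Lab A against (Moonshot, Novel): payoffs 2, 1 → best response Risky.
Lab B against (Risky, Incremental): payoffs 4, 1 → best response Risky.
Lab B against (Risky, Novel): payoffs 6, 8 → best response Moonshot.
Lab B against (Moonshot, Incremental): payoffs 4, 8 → best response Moonshot.
Lab B against (Moonshot, Novel): payoffs 7, 3 → best response Risky.
Lab C against (Risky, Risky): payoffs 3, 4 → best response Novel.
Lab C against (Risky, Moonshot): payoffs 5, 7 → best response Novel.
Lab C against (Moonshot, Risky): payoffs 1, 3 → best response Novel.
Lab C against (Moonshot, Moonshot): payoffs 8, 2 → best response Incremental.
Mutual best responses: (Risky, Moonshot, Novel); (Moonshot, Risky, Novel).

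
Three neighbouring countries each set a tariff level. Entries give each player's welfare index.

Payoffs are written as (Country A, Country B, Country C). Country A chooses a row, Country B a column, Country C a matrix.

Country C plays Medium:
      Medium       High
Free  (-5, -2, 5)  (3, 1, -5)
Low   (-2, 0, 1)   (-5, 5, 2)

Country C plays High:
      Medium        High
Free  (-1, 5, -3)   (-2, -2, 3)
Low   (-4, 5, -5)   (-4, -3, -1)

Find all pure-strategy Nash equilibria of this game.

Country A against (Medium, Medium): payoffs -5, -2 → best response Low.
Country A against (Medium, High): payoffs -1, -4 → best response Free.
Country A against (High, Medium): payoffs 3, -5 → best response Free.
Country A against (High, High): payoffs -2, -4 → best response Free.
Country B against (Free, Medium): payoffs -2, 1 → best response High.
Country B against (Free, High): payoffs 5, -2 → best response Medium.
Country B against (Low, Medium): payoffs 0, 5 → best response High.
Country B against (Low, High): payoffs 5, -3 → best response Medium.
Country C against (Free, Medium): payoffs 5, -3 → best response Medium.
Country C against (Free, High): payoffs -5, 3 → best response High.
Country C against (Low, Medium): payoffs 1, -5 → best response Medium.
Country C against (Low, High): payoffs 2, -1 → best response Medium.
No profile is a mutual best response for all players.

none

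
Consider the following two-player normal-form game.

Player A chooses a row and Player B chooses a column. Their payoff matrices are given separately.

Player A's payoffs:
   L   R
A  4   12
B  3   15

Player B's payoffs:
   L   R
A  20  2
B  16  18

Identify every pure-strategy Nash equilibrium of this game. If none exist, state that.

For each strategy profile, look for a profitable unilateral deviation.
(A, L): Player A gets 4, best alternative 3; Player B gets 20, best alternative 2. No profitable deviation — NE.
(A, R): Player A can switch to B (12 → 15). Not NE.
(B, L): Player A can switch to A (3 → 4). Not NE.
(B, R): Player A gets 15, best alternative 12; Player B gets 18, best alternative 16. No profitable deviation — NE.

Pure-strategy Nash equilibria: (A, L); (B, R)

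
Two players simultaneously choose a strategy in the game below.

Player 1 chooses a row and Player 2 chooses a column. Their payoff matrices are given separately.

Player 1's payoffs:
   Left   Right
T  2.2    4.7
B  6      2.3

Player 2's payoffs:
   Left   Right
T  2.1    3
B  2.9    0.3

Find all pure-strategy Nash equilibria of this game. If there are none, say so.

For each strategy profile, look for a profitable unilateral deviation.
(T, Left): Player 1 can switch to B (2.2 → 6). Not NE.
(T, Right): Player 1 gets 4.7, best alternative 2.3; Player 2 gets 3, best alternative 2.1. No profitable deviation — NE.
(B, Left): Player 1 gets 6, best alternative 2.2; Player 2 gets 2.9, best alternative 0.3. No profitable deviation — NE.
(B, Right): Player 1 can switch to T (2.3 → 4.7). Not NE.

(T, Right) and (B, Left)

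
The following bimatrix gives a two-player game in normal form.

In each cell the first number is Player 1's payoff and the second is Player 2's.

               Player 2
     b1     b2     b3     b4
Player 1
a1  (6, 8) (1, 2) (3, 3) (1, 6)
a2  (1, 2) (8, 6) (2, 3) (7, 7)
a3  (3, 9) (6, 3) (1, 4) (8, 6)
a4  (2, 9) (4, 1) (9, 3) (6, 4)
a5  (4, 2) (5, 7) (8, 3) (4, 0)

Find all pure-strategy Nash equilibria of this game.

(a1, b1): Player 1 gets 6, best alternative 4; Player 2 gets 8, best alternative 6. No profitable deviation — NE.
(a1, b2): Player 1 can switch to a2 (1 → 8). Not NE.
(a1, b3): Player 1 can switch to a4 (3 → 9). Not NE.
(a1, b4): Player 1 can switch to a2 (1 → 7). Not NE.
(a2, b1): Player 1 can switch to a1 (1 → 6). Not NE.
(a2, b2): Player 2 can switch to b4 (6 → 7). Not NE.
(a2, b3): Player 1 can switch to a1 (2 → 3). Not NE.
(a2, b4): Player 1 can switch to a3 (7 → 8). Not NE.
(a3, b1): Player 1 can switch to a1 (3 → 6). Not NE.
(a3, b2): Player 1 can switch to a2 (6 → 8). Not NE.
(a3, b3): Player 1 can switch to a1 (1 → 3). Not NE.
(a3, b4): Player 2 can switch to b1 (6 → 9). Not NE.
(a4, b1): Player 1 can switch to a1 (2 → 6). Not NE.
(The remaining 7 profiles each have a profitable deviation by the same check.)

The unique pure-strategy Nash equilibrium is (a1, b1).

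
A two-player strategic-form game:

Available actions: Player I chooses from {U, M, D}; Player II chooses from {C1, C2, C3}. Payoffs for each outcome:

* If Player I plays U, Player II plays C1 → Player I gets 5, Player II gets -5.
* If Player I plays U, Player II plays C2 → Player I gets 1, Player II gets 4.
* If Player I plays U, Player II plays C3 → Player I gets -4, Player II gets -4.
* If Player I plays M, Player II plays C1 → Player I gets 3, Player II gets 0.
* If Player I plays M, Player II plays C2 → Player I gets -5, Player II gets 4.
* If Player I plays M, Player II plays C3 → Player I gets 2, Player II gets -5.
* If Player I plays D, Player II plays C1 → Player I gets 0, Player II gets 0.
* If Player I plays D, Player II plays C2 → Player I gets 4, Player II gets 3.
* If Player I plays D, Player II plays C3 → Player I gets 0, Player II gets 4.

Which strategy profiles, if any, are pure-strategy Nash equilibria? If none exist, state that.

There is no pure-strategy Nash equilibrium.

For each player, find the best response to each opponent profile; mutual best responses are the pure NE.
Player I against C1: payoffs 5, 3, 0 → best response U.
Player I against C2: payoffs 1, -5, 4 → best response D.
Player I against C3: payoffs -4, 2, 0 → best response M.
Player II against U: payoffs -5, 4, -4 → best response C2.
Player II against M: payoffs 0, 4, -5 → best response C2.
Player II against D: payoffs 0, 3, 4 → best response C3.
No profile is a mutual best response for all players.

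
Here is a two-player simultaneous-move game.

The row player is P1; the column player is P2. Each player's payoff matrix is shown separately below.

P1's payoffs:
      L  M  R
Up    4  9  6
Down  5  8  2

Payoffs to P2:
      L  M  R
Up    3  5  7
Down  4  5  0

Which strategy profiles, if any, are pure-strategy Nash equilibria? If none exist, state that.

P1 against L: payoffs 4, 5 → best response Down.
P1 against M: payoffs 9, 8 → best response Up.
P1 against R: payoffs 6, 2 → best response Up.
P2 against Up: payoffs 3, 5, 7 → best response R.
P2 against Down: payoffs 4, 5, 0 → best response M.
Mutual best responses: (Up, R).

(Up, R)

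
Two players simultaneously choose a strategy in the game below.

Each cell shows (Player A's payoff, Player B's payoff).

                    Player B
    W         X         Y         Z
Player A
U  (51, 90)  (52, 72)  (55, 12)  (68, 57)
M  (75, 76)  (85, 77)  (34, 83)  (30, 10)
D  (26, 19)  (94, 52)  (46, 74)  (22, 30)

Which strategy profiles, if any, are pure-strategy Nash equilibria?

There is no pure-strategy Nash equilibrium.

Player A against W: payoffs 51, 75, 26 → best response M.
Player A against X: payoffs 52, 85, 94 → best response D.
Player A against Y: payoffs 55, 34, 46 → best response U.
Player A against Z: payoffs 68, 30, 22 → best response U.
Player B against U: payoffs 90, 72, 12, 57 → best response W.
Player B against M: payoffs 76, 77, 83, 10 → best response Y.
Player B against D: payoffs 19, 52, 74, 30 → best response Y.
No profile is a mutual best response for all players.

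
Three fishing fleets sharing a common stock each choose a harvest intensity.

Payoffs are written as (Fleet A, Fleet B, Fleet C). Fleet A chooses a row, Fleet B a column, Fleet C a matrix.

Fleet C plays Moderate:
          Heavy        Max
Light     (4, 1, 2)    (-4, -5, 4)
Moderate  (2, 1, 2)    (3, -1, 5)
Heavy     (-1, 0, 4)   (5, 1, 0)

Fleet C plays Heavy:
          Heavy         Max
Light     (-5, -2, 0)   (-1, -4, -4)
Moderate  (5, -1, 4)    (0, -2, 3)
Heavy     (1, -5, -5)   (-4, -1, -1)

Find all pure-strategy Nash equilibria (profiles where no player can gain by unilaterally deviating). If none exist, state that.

Check each profile: it is a Nash equilibrium iff no player can strictly gain by switching unilaterally.
(Light, Heavy, Moderate): Fleet A gets 4, best alternative 2; Fleet B gets 1, best alternative -5; Fleet C gets 2, best alternative 0. No profitable deviation — NE.
(Light, Heavy, Heavy): Fleet A can switch to Moderate (-5 → 5). Not NE.
(Light, Max, Moderate): Fleet A can switch to Moderate (-4 → 3). Not NE.
(Light, Max, Heavy): Fleet A can switch to Moderate (-1 → 0). Not NE.
(Moderate, Heavy, Moderate): Fleet A can switch to Light (2 → 4). Not NE.
(Moderate, Heavy, Heavy): Fleet A gets 5, best alternative 1; Fleet B gets -1, best alternative -2; Fleet C gets 4, best alternative 2. No profitable deviation — NE.
(Moderate, Max, Moderate): Fleet A can switch to Heavy (3 → 5). Not NE.
(Moderate, Max, Heavy): Fleet B can switch to Heavy (-2 → -1). Not NE.
(Heavy, Heavy, Moderate): Fleet A can switch to Light (-1 → 4). Not NE.
(Heavy, Heavy, Heavy): Fleet A can switch to Moderate (1 → 5). Not NE.
(Heavy, Max, Moderate): Fleet A gets 5, best alternative 3; Fleet B gets 1, best alternative 0; Fleet C gets 0, best alternative -1. No profitable deviation — NE.
(Heavy, Max, Heavy): Fleet A can switch to Light (-4 → -1). Not NE.

Pure-strategy Nash equilibria: (Light, Heavy, Moderate); (Moderate, Heavy, Heavy); (Heavy, Max, Moderate)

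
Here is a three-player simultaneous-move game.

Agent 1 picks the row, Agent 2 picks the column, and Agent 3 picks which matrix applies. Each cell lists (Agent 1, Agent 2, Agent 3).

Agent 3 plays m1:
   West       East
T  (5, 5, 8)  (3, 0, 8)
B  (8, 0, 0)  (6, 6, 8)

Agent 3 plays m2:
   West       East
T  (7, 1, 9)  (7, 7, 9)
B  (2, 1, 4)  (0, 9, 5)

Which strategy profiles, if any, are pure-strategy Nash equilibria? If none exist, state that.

(T, East, m2), (B, East, m1)

Check each profile: it is a Nash equilibrium iff no player can strictly gain by switching unilaterally.
(T, West, m1): Agent 1 can switch to B (5 → 8). Not NE.
(T, West, m2): Agent 2 can switch to East (1 → 7). Not NE.
(T, East, m1): Agent 1 can switch to B (3 → 6). Not NE.
(T, East, m2): Agent 1 gets 7, best alternative 0; Agent 2 gets 7, best alternative 1; Agent 3 gets 9, best alternative 8. No profitable deviation — NE.
(B, West, m1): Agent 2 can switch to East (0 → 6). Not NE.
(B, West, m2): Agent 1 can switch to T (2 → 7). Not NE.
(B, East, m1): Agent 1 gets 6, best alternative 3; Agent 2 gets 6, best alternative 0; Agent 3 gets 8, best alternative 5. No profitable deviation — NE.
(B, East, m2): Agent 1 can switch to T (0 → 7). Not NE.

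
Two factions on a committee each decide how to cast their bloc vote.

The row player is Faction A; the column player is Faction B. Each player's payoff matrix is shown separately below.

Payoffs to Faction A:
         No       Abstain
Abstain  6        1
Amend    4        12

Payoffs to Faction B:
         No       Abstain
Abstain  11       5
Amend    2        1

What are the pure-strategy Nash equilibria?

(Abstain, No)

Mark each player's best response to every combination of opponents' strategies; a profile where every player is best-responding is a pure Nash equilibrium.
Faction A against No: payoffs 6, 4 → best response Abstain.
Faction A against Abstain: payoffs 1, 12 → best response Amend.
Faction B against Abstain: payoffs 11, 5 → best response No.
Faction B against Amend: payoffs 2, 1 → best response No.
Mutual best responses: (Abstain, No).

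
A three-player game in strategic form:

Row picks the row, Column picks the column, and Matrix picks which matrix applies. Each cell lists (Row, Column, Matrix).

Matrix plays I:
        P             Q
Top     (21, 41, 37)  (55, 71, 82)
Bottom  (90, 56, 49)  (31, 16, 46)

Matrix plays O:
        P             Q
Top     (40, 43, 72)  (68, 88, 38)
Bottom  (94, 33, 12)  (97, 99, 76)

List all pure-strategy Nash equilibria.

Pure-strategy Nash equilibria: (Top, Q, I) and (Bottom, P, I) and (Bottom, Q, O)

(Top, P, I): Row can switch to Bottom (21 → 90). Not NE.
(Top, P, O): Row can switch to Bottom (40 → 94). Not NE.
(Top, Q, I): Row gets 55, best alternative 31; Column gets 71, best alternative 41; Matrix gets 82, best alternative 38. No profitable deviation — NE.
(Top, Q, O): Row can switch to Bottom (68 → 97). Not NE.
(Bottom, P, I): Row gets 90, best alternative 21; Column gets 56, best alternative 16; Matrix gets 49, best alternative 12. No profitable deviation — NE.
(Bottom, P, O): Column can switch to Q (33 → 99). Not NE.
(Bottom, Q, I): Row can switch to Top (31 → 55). Not NE.
(Bottom, Q, O): Row gets 97, best alternative 68; Column gets 99, best alternative 33; Matrix gets 76, best alternative 46. No profitable deviation — NE.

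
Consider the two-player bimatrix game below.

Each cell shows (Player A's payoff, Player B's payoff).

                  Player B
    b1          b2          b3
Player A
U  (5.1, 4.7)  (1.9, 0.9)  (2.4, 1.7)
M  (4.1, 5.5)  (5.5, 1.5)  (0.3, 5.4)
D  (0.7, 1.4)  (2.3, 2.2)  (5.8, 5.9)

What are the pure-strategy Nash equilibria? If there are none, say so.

Player A against b1: payoffs 5.1, 4.1, 0.7 → best response U.
Player A against b2: payoffs 1.9, 5.5, 2.3 → best response M.
Player A against b3: payoffs 2.4, 0.3, 5.8 → best response D.
Player B against U: payoffs 4.7, 0.9, 1.7 → best response b1.
Player B against M: payoffs 5.5, 1.5, 5.4 → best response b1.
Player B against D: payoffs 1.4, 2.2, 5.9 → best response b3.
Mutual best responses: (U, b1); (D, b3).

The pure Nash equilibria are (U, b1) and (D, b3).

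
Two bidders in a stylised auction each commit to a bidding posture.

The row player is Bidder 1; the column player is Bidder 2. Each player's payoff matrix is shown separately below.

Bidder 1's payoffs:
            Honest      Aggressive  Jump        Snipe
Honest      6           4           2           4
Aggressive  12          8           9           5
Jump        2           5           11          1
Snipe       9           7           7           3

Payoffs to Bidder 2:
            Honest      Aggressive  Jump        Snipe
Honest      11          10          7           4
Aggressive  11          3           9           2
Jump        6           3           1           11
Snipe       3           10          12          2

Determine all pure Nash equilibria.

(Honest, Honest): Bidder 1 can switch to Aggressive (6 → 12). Not NE.
(Honest, Aggressive): Bidder 1 can switch to Aggressive (4 → 8). Not NE.
(Honest, Jump): Bidder 1 can switch to Aggressive (2 → 9). Not NE.
(Honest, Snipe): Bidder 1 can switch to Aggressive (4 → 5). Not NE.
(Aggressive, Honest): Bidder 1 gets 12, best alternative 9; Bidder 2 gets 11, best alternative 9. No profitable deviation — NE.
(Aggressive, Aggressive): Bidder 2 can switch to Honest (3 → 11). Not NE.
(Aggressive, Jump): Bidder 1 can switch to Jump (9 → 11). Not NE.
(The remaining 9 profiles each have a profitable deviation by the same check.)

Pure NE: (Aggressive, Honest)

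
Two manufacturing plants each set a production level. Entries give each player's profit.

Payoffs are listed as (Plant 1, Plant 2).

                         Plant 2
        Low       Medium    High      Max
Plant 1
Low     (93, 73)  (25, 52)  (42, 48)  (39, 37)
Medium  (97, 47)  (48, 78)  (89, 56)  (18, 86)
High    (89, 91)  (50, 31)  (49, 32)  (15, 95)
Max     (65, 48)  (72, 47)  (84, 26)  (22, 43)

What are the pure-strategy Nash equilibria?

This game has no pure Nash equilibrium.

(Low, Low): Plant 1 can switch to Medium (93 → 97). Not NE.
(Low, Medium): Plant 1 can switch to Medium (25 → 48). Not NE.
(Low, High): Plant 1 can switch to Medium (42 → 89). Not NE.
(Low, Max): Plant 2 can switch to Low (37 → 73). Not NE.
(Medium, Low): Plant 2 can switch to Medium (47 → 78). Not NE.
(Medium, Medium): Plant 1 can switch to High (48 → 50). Not NE.
(Medium, High): Plant 2 can switch to Medium (56 → 78). Not NE.
(Medium, Max): Plant 1 can switch to Low (18 → 39). Not NE.
(The remaining 8 profiles each have a profitable deviation by the same check.)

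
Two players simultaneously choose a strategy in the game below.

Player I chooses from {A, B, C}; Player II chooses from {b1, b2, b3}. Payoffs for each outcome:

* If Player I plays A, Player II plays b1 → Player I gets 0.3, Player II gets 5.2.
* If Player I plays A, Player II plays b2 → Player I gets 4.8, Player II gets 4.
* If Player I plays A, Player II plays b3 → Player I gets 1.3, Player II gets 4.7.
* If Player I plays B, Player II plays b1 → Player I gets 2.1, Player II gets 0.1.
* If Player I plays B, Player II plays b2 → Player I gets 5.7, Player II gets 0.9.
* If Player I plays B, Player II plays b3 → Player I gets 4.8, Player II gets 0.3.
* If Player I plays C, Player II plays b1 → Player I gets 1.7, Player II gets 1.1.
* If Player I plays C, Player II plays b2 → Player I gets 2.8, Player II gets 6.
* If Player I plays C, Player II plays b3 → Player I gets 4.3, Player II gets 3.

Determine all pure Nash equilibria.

(A, b1): Player I can switch to B (0.3 → 2.1). Not NE.
(A, b2): Player I can switch to B (4.8 → 5.7). Not NE.
(A, b3): Player I can switch to B (1.3 → 4.8). Not NE.
(B, b1): Player II can switch to b2 (0.1 → 0.9). Not NE.
(B, b2): Player I gets 5.7, best alternative 4.8; Player II gets 0.9, best alternative 0.3. No profitable deviation — NE.
(B, b3): Player II can switch to b2 (0.3 → 0.9). Not NE.
(C, b1): Player I can switch to B (1.7 → 2.1). Not NE.
(C, b2): Player I can switch to A (2.8 → 4.8). Not NE.
(C, b3): Player I can switch to B (4.3 → 4.8). Not NE.

Pure NE: (B, b2)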